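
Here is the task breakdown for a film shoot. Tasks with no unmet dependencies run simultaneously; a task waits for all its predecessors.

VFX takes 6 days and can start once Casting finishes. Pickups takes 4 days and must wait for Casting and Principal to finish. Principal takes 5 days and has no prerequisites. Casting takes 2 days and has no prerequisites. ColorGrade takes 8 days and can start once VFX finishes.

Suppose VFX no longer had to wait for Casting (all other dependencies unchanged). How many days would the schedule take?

14

Before: longest chain Casting→VFX→ColorGrade = 2+6+8 = 16, finish 16.
Without Casting→VFX, VFX's earliest start moves from 2 to 0.
New critical path: VFX→ColorGrade = 6+8 = 14 ⇒ 14 days.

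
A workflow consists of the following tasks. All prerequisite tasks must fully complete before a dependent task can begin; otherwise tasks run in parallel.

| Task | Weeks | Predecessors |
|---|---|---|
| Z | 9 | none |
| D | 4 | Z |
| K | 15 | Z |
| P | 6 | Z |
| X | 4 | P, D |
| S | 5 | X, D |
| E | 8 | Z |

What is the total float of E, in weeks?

7

Critical path: Z→K = 9+15 = 24, so the finish is 24 weeks.
E finishes as early as 17 and must finish by 24.
So E can slip 24 − 17 = 7 weeks.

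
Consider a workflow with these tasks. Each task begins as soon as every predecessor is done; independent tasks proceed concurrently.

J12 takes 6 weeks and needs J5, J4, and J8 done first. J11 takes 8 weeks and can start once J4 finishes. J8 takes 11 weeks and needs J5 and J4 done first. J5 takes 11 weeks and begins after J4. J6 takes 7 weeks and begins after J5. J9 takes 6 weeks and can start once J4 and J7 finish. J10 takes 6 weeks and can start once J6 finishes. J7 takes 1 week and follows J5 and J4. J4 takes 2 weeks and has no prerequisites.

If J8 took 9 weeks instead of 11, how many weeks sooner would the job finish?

The binding path is J4→J5→J8→J12 = 2+11+11+6 = 30; finish at 30 weeks.
Since J8 is critical, the -2 change carries straight to that chain (now 28 weeks).
The critical path is still J4→J5→J8→J12; finish is now 28 weeks.
Change in finish: 28 − 30 = -2 weeks.

2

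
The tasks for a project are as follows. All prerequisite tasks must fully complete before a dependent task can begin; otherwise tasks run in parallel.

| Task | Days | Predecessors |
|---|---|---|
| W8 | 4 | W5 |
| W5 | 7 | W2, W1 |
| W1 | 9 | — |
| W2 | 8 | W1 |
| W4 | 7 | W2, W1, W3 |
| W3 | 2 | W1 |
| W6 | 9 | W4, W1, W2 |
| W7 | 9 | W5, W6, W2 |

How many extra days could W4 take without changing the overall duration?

Critical path: W1→W2→W4→W6→W7 = 9+8+7+9+9 = 42, so the finish is 42 days.
The longest chain containing W4 totals 42 days.
So W4 can slip 24 − 24 = 0 days.

0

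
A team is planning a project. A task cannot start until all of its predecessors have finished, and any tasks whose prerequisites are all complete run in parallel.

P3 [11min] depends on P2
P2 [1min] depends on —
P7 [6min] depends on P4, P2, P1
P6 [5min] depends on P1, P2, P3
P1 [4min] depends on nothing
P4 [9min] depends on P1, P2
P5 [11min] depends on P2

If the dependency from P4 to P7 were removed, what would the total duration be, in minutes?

Original critical path: P1→P4→P7 = 4+9+6 = 19 ⇒ 19 minutes.
Without P4→P7, P7's earliest start moves from 13 to 4.
After: P2→P3→P6 = 1+11+5 = 17 → 17 minutes.

17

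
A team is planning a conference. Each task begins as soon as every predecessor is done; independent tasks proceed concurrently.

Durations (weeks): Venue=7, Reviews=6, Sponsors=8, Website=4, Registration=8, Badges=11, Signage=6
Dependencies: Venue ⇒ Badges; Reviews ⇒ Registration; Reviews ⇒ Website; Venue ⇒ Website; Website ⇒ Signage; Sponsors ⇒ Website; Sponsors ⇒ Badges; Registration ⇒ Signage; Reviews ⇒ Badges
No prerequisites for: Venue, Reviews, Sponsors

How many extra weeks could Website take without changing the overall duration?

2

Reviews→Registration→Signage = 6+8+6 = 20 sets the makespan at 20 weeks.
Website finishes as early as 12 and must finish by 14.
Slack of Website = 10 − 8 = 2 weeks.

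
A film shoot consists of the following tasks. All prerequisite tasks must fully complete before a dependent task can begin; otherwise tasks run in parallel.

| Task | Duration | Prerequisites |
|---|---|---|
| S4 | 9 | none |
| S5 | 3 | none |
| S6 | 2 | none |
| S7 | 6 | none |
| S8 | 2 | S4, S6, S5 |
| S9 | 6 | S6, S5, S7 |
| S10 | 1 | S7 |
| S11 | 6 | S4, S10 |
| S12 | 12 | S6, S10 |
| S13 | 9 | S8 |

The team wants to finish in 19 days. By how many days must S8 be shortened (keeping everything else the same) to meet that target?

Current finish: 20 days; target: 19.
S8 is on every critical path, so each day cut from S8 cuts the finish by one (this holds down to a finish of 19).
Need 20 − 19 = 1 day off S8 → S8 becomes 1 day, finish becomes 19.

1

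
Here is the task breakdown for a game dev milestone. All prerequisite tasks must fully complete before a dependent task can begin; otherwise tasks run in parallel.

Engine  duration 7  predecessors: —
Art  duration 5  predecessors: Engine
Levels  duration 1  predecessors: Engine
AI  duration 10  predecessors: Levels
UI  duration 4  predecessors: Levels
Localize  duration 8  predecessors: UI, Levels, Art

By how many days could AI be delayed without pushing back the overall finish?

2

Engine→Art→Localize = 7+5+8 = 20 sets the makespan at 20 days.
The longest chain containing AI totals 18 days.
Float = 20 − 18 = 2.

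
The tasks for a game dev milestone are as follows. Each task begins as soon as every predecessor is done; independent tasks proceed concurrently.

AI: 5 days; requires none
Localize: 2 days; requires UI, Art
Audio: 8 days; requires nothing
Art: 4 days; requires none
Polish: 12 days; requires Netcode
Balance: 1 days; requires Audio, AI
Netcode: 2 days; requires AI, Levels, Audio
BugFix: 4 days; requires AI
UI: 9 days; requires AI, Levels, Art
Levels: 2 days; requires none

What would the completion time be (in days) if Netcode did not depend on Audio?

Original critical path: Audio→Netcode→Polish = 8+2+12 = 22 ⇒ 22 days.
Without Audio→Netcode, Netcode's earliest start moves from 8 to 5.
After: AI→Netcode→Polish = 5+2+12 = 19 → 19 days.

19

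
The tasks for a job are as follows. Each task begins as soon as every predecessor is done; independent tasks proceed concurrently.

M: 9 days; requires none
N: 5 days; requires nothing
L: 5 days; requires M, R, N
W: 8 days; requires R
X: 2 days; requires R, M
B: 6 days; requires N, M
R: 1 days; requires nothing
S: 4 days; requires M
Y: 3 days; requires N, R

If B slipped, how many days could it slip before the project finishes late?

The longest chain is M→B = 9+6 = 15; overall finish 15 days.
The longest chain containing B totals 15 days.
So B can slip 15 − 15 = 0 days.

0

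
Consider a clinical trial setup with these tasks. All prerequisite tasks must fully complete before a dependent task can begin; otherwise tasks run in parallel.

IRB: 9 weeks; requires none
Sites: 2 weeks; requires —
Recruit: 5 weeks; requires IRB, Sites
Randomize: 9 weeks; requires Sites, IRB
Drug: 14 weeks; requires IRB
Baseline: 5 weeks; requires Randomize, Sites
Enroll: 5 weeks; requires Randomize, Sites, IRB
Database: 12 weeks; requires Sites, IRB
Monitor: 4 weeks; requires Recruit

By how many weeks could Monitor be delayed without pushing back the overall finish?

5

IRB→Randomize→Baseline = 9+9+5 = 23 sets the makespan at 23 weeks.
Monitor finishes as early as 18 and must finish by 23.
Float = 23 − 18 = 5.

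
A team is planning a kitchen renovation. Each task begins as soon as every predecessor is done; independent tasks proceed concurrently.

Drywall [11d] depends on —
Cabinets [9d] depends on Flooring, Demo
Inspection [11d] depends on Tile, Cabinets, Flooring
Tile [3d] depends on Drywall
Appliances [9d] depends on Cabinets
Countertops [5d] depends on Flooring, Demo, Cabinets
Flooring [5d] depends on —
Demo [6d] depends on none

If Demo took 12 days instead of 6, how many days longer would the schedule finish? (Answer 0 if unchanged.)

6

Baseline: Demo→Cabinets→Inspection = 6+9+11 = 26 → 26 days.
Since Demo is critical, the +6 change carries straight to that chain (now 32 days).
That remains the longest chain; total 32 days.
Change in finish: 32 − 26 = +6 days.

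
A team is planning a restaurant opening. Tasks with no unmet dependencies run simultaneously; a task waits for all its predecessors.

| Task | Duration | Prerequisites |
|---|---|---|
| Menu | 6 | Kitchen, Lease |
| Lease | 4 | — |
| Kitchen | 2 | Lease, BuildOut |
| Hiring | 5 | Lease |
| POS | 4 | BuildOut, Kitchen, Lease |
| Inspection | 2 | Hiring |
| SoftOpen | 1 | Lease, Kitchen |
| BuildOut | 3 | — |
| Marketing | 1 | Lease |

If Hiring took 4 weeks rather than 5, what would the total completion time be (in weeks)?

The binding path is Lease→Kitchen→Menu = 4+2+6 = 12; finish at 12 weeks.
The longest path through Hiring is only 11 weeks, so Hiring has float 1.
That remains the longest chain; total 12 weeks.

12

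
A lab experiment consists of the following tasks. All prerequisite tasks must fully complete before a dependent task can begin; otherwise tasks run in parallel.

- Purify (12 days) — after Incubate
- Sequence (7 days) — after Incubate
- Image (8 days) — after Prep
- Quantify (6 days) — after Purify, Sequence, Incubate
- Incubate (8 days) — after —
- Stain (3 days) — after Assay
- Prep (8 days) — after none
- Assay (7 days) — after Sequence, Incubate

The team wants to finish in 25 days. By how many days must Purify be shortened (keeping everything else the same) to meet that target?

1

Current finish: 26 days; target: 25.
Purify is on every critical path, so each day cut from Purify cuts the finish by one (this holds down to a finish of 25).
Need 26 − 25 = 1 day off Purify → Purify becomes 11 days, finish becomes 25.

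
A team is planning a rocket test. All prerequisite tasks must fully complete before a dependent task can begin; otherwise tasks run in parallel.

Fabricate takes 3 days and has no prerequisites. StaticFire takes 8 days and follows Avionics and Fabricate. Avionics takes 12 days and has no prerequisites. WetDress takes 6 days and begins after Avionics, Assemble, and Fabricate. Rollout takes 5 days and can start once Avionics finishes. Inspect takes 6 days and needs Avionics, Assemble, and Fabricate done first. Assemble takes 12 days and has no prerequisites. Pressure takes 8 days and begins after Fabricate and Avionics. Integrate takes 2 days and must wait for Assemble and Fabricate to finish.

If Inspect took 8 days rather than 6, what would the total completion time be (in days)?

The binding path is Avionics→Pressure = 12+8 = 20; finish at 20 days.
The longest path through Inspect is only 18 days, so Inspect has float 2.
That remains the longest chain; total 20 days.

20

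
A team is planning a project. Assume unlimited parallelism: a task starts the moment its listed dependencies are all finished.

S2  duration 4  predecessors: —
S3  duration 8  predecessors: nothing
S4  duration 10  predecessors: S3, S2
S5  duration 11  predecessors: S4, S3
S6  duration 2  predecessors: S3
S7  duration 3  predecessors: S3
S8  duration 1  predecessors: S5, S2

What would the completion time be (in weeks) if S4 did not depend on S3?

With the dependency in place, S3→S4→S5→S8 = 8+10+11+1 = 30 sets the finish at 30 weeks.
Without S3→S4, S4's earliest start moves from 8 to 4.
The longest chain is now S2→S4→S5→S8 = 4+10+11+1 = 26, so the project takes 26 weeks.

26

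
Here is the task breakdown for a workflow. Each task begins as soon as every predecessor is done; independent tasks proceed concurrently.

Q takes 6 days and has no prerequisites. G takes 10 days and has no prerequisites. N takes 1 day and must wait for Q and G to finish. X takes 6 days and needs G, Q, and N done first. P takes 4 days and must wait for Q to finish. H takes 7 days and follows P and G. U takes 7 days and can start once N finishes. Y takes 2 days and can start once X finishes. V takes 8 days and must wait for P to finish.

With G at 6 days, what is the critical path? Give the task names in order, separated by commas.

Actual critical path: G→N→X→Y = 10+1+6+2 = 19 ⇒ 19 days.
G is on the critical path; changing it to 6 makes that path 15 days.
New critical path: Q→P→V = 6+4+8 = 18 ⇒ 18 days.

Q, P, V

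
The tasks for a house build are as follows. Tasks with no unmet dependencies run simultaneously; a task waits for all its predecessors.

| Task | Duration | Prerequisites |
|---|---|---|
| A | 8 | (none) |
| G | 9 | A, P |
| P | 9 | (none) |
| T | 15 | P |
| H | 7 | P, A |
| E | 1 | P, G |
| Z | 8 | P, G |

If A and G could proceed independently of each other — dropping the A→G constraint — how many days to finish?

With the dependency in place, P→G→Z = 9+9+8 = 26 sets the finish at 26 days.
Dropping A→G doesn't change G's earliest start (9); another predecessor still binds.
New critical path: P→G→Z = 9+9+8 = 26 ⇒ 26 days.

26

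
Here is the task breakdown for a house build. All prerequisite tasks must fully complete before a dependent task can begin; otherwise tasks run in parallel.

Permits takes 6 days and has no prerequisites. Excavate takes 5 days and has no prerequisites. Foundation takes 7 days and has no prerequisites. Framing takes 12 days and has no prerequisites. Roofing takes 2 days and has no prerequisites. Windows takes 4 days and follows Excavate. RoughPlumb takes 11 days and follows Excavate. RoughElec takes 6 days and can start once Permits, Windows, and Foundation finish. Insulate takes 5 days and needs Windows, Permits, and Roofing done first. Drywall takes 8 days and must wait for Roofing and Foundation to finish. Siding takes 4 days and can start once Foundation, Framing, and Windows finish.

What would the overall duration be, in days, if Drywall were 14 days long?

21

The binding path is Excavate→RoughPlumb = 5+11 = 16; finish at 16 days.
Drywall has 1 day of float (longest path through it is 15).
The binding chain switches to Foundation→Drywall = 7+14 = 21; finish 21 days.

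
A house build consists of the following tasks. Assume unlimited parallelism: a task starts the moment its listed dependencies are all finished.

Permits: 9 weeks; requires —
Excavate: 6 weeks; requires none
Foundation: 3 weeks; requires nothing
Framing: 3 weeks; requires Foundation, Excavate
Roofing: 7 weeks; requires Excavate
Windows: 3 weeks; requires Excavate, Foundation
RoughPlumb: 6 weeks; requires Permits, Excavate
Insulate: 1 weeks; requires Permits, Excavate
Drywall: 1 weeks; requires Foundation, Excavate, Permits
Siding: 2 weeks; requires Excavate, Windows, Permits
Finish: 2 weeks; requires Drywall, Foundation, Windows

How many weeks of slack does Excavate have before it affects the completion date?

2

Critical path: Permits→RoughPlumb = 9+6 = 15, so the finish is 15 weeks.
Longest path through Excavate: 13 weeks (earliest finish 6, latest finish 8).
Slack of Excavate = 2 − 0 = 2 weeks.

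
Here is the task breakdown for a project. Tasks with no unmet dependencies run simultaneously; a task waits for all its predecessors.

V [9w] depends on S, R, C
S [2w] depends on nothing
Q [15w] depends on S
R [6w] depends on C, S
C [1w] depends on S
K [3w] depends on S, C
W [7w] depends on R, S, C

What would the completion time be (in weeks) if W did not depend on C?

With the dependency in place, S→C→R→V = 2+1+6+9 = 18 sets the finish at 18 weeks.
Dropping C→W doesn't change W's earliest start (9); another predecessor still binds.
After: S→C→R→V = 2+1+6+9 = 18 → 18 weeks.

18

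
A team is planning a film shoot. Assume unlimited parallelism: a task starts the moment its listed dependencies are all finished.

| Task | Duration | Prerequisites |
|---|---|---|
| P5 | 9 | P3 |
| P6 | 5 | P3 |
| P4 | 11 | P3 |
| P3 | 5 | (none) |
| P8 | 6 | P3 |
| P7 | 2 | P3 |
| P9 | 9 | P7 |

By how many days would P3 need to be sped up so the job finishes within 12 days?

4

Current finish: 16 days; target: 12.
P3 is on every critical path, so each day cut from P3 cuts the finish by one (this holds down to a finish of 12).
Need 16 − 12 = 4 days off P3 → P3 becomes 1 day, finish becomes 12.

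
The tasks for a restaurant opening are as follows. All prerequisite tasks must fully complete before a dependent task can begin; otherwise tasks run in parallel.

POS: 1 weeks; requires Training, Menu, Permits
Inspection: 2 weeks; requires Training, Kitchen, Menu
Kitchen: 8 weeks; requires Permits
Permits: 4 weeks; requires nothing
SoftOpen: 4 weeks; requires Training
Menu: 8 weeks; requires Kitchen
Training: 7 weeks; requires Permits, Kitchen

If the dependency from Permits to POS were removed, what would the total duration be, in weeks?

With the dependency in place, Permits→Kitchen→Training→SoftOpen = 4+8+7+4 = 23 sets the finish at 23 weeks.
Dropping Permits→POS doesn't change POS's earliest start (20); another predecessor still binds.
After: Permits→Kitchen→Training→SoftOpen = 4+8+7+4 = 23 → 23 weeks.

23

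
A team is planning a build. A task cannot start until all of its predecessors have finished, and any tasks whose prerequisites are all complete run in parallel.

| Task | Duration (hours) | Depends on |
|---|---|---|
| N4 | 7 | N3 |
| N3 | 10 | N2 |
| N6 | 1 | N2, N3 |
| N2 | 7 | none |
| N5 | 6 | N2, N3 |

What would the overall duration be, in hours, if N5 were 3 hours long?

24

As given, the longest chain is N2→N3→N4 = 7+10+7 = 24, so the finish is 24 hours.
N5 is off the critical path — its longest chain is 23 hours, giving 1 of slack.
The critical path is still N2→N3→N4; finish is now 24 hours.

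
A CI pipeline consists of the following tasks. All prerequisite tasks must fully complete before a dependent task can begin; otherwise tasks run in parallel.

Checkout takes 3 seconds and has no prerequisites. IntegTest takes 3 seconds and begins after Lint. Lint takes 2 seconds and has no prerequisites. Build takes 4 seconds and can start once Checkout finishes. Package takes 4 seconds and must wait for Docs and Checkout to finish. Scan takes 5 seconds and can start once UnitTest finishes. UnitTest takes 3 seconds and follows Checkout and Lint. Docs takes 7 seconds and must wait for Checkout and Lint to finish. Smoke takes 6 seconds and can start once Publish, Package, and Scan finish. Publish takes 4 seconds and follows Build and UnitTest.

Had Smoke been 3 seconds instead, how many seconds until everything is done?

Critical path before the change: Checkout→Docs→Package→Smoke = 3+7+4+6 = 20 giving 20 seconds.
Since Smoke is critical, the -3 change carries straight to that chain (now 17 seconds).
No other chain overtakes it, so the finish is 17 seconds.

17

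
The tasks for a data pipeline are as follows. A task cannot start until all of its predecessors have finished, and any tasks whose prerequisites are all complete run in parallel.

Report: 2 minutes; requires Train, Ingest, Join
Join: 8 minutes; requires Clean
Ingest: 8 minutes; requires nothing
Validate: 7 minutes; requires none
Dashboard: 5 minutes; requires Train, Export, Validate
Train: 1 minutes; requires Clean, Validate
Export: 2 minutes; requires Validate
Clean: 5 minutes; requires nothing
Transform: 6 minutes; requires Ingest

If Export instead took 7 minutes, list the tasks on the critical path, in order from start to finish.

Validate, Export, Dashboard

Actual critical path: Clean→Join→Report = 5+8+2 = 15 ⇒ 15 minutes.
Export has 1 minute of float (longest path through it is 14).
New critical path: Validate→Export→Dashboard = 7+7+5 = 19 ⇒ 19 minutes.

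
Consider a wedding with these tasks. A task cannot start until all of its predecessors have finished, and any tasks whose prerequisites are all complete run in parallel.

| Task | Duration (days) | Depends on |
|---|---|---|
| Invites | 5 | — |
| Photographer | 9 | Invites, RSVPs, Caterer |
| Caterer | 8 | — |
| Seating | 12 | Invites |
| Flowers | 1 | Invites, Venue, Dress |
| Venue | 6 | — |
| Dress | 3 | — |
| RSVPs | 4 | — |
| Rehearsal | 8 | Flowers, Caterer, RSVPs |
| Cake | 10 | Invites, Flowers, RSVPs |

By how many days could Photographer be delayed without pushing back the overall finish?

0

Critical path: Venue→Flowers→Cake = 6+1+10 = 17, so the finish is 17 days.
Longest path through Photographer: 17 days (earliest finish 17, latest finish 17).
Slack of Photographer = 8 − 8 = 0 days.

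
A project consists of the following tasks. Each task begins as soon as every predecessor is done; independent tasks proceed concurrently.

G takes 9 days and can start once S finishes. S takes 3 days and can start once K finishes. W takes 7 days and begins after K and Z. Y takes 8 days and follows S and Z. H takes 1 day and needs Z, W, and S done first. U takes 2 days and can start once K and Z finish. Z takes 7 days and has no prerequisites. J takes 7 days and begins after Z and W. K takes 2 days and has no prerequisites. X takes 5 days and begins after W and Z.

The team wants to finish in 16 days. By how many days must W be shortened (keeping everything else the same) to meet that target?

Current finish: 21 days; target: 16.
W is on every critical path, so each day cut from W cuts the finish by one (this holds down to a finish of 15).
Need 21 − 16 = 5 days off W → W becomes 2 days, finish becomes 16.

5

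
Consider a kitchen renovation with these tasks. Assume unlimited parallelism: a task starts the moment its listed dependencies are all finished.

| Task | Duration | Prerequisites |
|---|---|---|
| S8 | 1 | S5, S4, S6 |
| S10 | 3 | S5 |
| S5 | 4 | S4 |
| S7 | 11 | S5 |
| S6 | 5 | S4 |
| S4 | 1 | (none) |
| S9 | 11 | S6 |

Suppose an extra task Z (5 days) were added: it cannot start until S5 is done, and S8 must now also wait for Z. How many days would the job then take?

17

Originally the job takes 17 days.
With Z inserted, S8 now waits for max(S5, S4, S6, Z).
New critical path: S4→S6→S9 = 1+5+11 = 17 ⇒ 17 days.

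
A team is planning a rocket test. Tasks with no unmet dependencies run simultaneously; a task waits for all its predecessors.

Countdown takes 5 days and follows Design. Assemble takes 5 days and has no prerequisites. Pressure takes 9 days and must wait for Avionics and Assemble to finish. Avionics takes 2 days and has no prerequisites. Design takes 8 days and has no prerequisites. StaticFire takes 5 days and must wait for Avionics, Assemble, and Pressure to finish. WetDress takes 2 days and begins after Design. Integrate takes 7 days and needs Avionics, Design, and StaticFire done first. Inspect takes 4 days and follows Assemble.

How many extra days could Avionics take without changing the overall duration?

3

The longest chain is Assemble→Pressure→StaticFire→Integrate = 5+9+5+7 = 26; overall finish 26 days.
Avionics finishes as early as 2 and must finish by 5.
Float = 26 − 23 = 3.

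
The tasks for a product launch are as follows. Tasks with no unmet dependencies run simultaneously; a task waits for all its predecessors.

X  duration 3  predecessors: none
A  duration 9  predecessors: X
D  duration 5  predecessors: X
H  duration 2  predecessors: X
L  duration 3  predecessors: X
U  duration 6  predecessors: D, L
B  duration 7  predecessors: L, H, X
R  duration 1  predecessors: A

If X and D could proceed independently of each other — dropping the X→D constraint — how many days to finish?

Original critical path: X→D→U = 3+5+6 = 14 ⇒ 14 days.
Without X→D, D's earliest start moves from 3 to 0.
After: X→A→R = 3+9+1 = 13 → 13 days.

13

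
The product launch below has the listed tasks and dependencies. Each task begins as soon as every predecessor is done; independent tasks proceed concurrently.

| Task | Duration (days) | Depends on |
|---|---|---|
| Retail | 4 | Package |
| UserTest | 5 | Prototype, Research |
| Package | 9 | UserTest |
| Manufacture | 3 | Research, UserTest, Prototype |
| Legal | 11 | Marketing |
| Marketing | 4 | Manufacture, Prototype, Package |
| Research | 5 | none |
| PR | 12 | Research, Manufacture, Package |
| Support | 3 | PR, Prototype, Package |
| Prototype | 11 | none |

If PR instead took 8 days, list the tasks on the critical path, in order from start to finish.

Prototype, UserTest, Package, Marketing, Legal

Baseline: Prototype→UserTest→Package→PR→Support = 11+5+9+12+3 = 40 → 40 days.
PR is on the critical path; changing it to 8 makes that path 36 days.
Now Prototype→UserTest→Package→Marketing→Legal = 11+5+9+4+11 = 40 is longest, so the finish becomes 40 days.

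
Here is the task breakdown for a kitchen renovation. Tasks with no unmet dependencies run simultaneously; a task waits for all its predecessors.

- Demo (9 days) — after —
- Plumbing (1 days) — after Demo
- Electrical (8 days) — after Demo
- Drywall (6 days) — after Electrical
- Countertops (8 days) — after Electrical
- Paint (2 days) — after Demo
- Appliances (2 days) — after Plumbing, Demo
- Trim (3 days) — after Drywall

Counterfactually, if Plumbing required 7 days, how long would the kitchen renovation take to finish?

26

Actual critical path: Demo→Electrical→Drywall→Trim = 9+8+6+3 = 26 ⇒ 26 days.
Plumbing is off the critical path — its longest chain is 12 days, giving 14 of slack.
No other chain overtakes it, so the finish is 26 days.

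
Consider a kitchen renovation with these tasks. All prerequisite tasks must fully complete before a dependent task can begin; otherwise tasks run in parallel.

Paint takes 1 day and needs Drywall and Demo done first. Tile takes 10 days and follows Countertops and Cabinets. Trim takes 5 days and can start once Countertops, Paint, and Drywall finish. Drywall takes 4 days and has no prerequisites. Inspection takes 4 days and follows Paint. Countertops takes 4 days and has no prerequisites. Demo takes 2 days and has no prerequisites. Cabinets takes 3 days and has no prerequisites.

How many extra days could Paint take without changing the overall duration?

Critical path: Countertops→Tile = 4+10 = 14, so the finish is 14 days.
Paint finishes as early as 5 and must finish by 9.
So Paint can slip 9 − 5 = 4 days.

4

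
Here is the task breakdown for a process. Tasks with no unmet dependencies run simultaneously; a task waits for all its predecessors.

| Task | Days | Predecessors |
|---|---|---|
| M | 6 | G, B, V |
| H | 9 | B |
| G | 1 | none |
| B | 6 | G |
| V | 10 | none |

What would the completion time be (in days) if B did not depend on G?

Original critical path: V→M = 10+6 = 16 ⇒ 16 days.
Without G→B, B's earliest start moves from 1 to 0.
After: V→M = 10+6 = 16 → 16 days.

16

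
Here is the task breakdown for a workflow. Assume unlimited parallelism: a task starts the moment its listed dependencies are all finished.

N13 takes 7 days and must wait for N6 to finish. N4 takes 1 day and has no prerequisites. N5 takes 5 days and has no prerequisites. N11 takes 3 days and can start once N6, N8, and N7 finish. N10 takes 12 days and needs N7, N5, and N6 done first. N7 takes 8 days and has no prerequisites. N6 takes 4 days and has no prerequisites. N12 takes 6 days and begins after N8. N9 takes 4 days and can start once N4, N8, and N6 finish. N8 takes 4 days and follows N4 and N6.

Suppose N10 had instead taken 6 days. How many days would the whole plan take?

As given, the longest chain is N7→N10 = 8+12 = 20, so the finish is 20 days.
N10 is on the critical path; changing it to 6 makes that path 14 days.
The binding chain switches to N6→N8→N12 = 4+4+6 = 14; finish 14 days.

14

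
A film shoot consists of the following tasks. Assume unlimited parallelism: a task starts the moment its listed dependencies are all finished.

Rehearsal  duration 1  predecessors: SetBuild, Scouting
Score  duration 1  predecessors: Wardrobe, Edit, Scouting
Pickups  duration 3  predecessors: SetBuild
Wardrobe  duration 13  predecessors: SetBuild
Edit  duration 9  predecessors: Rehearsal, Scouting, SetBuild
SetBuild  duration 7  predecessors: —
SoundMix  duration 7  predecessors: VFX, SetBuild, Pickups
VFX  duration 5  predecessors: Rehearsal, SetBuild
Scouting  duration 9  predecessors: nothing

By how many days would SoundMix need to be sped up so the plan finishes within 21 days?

Current finish: 22 days; target: 21.
SoundMix is on every critical path, so each day cut from SoundMix cuts the finish by one (this holds down to a finish of 21).
Need 22 − 21 = 1 day off SoundMix → SoundMix becomes 6 days, finish becomes 21.

1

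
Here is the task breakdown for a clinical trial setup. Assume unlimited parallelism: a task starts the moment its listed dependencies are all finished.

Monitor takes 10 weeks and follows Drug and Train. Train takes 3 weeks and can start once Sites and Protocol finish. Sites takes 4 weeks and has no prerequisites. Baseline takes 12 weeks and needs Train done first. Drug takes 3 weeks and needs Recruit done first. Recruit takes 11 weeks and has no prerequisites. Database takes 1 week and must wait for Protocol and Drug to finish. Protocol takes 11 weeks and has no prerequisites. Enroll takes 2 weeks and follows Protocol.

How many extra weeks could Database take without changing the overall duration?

11

The longest chain is Protocol→Train→Baseline = 11+3+12 = 26; overall finish 26 weeks.
Database finishes as early as 15 and must finish by 26.
Slack of Database = 25 − 14 = 11 weeks.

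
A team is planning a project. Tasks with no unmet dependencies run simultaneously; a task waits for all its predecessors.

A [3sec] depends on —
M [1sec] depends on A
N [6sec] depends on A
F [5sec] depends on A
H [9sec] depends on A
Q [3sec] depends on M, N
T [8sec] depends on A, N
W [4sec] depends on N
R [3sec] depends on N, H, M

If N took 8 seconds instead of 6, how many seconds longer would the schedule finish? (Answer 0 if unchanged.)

Critical path before the change: A→N→T = 3+6+8 = 17 giving 17 seconds.
N is on the critical path; changing it to 8 makes that path 19 seconds.
The critical path is still A→N→T; finish is now 19 seconds.
Change in finish: 19 − 17 = +2 seconds.

2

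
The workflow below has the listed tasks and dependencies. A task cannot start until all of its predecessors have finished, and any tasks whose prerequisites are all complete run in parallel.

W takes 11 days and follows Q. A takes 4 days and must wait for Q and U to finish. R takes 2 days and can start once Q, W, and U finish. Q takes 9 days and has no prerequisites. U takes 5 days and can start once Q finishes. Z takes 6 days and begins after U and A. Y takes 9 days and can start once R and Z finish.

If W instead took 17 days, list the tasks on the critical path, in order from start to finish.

Critical path before the change: Q→U→A→Z→Y = 9+5+4+6+9 = 33 giving 33 days.
The longest path through W is only 31 days, so W has float 2.
Now Q→W→R→Y = 9+17+2+9 = 37 is longest, so the finish becomes 37 days.

Q, W, R, Y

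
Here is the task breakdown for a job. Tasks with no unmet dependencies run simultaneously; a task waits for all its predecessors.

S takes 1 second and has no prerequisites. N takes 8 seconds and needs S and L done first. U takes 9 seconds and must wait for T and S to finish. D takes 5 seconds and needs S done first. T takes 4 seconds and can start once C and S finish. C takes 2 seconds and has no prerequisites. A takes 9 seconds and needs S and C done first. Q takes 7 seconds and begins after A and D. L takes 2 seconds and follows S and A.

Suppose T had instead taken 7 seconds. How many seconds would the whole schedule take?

21

Critical path before the change: C→A→L→N = 2+9+2+8 = 21 giving 21 seconds.
T is off the critical path — its longest chain is 15 seconds, giving 6 of slack.
No other chain overtakes it, so the finish is 21 seconds.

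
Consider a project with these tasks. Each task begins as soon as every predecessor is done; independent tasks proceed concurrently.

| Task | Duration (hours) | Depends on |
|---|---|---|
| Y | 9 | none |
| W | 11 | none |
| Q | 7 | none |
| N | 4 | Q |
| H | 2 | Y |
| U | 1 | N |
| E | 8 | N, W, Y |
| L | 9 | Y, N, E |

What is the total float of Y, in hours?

The longest chain is W→E→L = 11+8+9 = 28; overall finish 28 hours.
Y finishes as early as 9 and must finish by 11.
So Y can slip 11 − 9 = 2 hours.

2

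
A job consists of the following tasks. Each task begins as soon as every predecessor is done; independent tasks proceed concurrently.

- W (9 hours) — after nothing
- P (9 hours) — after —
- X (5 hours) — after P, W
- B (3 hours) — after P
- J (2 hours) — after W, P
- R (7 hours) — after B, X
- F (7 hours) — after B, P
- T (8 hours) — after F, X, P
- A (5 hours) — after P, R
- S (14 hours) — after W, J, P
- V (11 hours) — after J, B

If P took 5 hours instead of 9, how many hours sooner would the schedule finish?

Baseline: P→B→F→T = 9+3+7+8 = 27 → 27 hours.
Since P is critical, the -4 change carries straight to that chain (now 23 hours).
Now W→X→R→A = 9+5+7+5 = 26 is longest, so the finish becomes 26 hours.
Change in finish: 26 − 27 = -1 hours.

1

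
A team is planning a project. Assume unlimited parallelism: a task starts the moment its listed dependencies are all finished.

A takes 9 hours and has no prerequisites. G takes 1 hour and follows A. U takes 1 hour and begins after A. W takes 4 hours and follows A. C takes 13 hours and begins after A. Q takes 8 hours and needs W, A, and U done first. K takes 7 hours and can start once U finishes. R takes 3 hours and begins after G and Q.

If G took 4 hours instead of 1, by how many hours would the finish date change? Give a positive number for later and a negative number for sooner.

0

Actual critical path: A→W→Q→R = 9+4+8+3 = 24 ⇒ 24 hours.
G is off the critical path — its longest chain is 13 hours, giving 11 of slack.
The critical path is still A→W→Q→R; finish is now 24 hours.
Change in finish: 24 − 24 = +0 hours.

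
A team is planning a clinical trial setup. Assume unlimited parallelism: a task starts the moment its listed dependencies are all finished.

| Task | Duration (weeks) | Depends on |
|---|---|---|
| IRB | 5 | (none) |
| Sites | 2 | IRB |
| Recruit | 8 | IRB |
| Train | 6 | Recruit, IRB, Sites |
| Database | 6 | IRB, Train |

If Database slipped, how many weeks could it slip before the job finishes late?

0

IRB→Recruit→Train→Database = 5+8+6+6 = 25 sets the makespan at 25 weeks.
Database finishes as early as 25 and must finish by 25.
So Database can slip 25 − 25 = 0 weeks.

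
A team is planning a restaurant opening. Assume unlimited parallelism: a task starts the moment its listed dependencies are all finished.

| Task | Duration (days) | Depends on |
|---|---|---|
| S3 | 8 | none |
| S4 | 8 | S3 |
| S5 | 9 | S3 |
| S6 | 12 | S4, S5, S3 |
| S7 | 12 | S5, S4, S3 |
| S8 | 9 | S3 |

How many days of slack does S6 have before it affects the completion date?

The longest chain is S3→S5→S6 = 8+9+12 = 29; overall finish 29 days.
The longest chain containing S6 totals 29 days.
Slack of S6 = 17 − 17 = 0 days.

0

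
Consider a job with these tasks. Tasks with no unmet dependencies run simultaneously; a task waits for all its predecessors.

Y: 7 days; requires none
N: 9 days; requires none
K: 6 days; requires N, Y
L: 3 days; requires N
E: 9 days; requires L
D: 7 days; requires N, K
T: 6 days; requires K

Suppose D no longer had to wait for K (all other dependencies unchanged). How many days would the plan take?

Before: longest chain N→K→D = 9+6+7 = 22, finish 22.
Without K→D, D's earliest start moves from 15 to 9.
After: N→K→T = 9+6+6 = 21 → 21 days.

21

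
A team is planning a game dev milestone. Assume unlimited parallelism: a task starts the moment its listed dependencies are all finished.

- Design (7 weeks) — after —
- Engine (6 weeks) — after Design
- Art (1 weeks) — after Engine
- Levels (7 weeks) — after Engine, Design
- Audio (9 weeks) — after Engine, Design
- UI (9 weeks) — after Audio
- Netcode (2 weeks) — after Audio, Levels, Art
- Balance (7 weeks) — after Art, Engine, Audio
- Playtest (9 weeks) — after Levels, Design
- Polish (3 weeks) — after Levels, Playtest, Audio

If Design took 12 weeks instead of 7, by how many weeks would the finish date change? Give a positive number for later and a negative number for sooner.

5

Critical path before the change: Design→Engine→Levels→Playtest→Polish = 7+6+7+9+3 = 32 giving 32 weeks.
Design is on the critical path; changing it to 12 makes that path 37 weeks.
The critical path is still Design→Engine→Levels→Playtest→Polish; finish is now 37 weeks.
Change in finish: 37 − 32 = +5 weeks.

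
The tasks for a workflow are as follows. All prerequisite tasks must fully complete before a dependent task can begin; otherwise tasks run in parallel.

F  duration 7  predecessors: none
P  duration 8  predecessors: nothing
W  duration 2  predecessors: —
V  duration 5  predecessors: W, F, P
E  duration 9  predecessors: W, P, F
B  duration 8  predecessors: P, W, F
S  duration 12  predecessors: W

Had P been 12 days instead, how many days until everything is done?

21

Actual critical path: P→E = 8+9 = 17 ⇒ 17 days.
P lies on that path, so at 12 days the path becomes 21 days.
That remains the longest chain; total 21 days.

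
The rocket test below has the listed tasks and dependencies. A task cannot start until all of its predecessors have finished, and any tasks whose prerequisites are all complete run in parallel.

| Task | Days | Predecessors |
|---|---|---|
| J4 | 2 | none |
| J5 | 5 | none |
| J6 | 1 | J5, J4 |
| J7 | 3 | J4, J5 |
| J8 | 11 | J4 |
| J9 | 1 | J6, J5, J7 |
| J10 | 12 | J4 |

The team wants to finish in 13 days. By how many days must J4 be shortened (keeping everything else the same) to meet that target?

1

Current finish: 14 days; target: 13.
J4 is on every critical path, so each day cut from J4 cuts the finish by one (this holds down to a finish of 13).
Need 14 − 13 = 1 day off J4 → J4 becomes 1 day, finish becomes 13.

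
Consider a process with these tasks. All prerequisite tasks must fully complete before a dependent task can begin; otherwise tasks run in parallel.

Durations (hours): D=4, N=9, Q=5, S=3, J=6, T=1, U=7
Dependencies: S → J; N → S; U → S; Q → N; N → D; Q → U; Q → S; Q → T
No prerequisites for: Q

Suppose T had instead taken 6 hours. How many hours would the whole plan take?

23

As given, the longest chain is Q→N→S→J = 5+9+3+6 = 23, so the finish is 23 hours.
The longest path through T is only 6 hours, so T has float 17.
That remains the longest chain; total 23 hours.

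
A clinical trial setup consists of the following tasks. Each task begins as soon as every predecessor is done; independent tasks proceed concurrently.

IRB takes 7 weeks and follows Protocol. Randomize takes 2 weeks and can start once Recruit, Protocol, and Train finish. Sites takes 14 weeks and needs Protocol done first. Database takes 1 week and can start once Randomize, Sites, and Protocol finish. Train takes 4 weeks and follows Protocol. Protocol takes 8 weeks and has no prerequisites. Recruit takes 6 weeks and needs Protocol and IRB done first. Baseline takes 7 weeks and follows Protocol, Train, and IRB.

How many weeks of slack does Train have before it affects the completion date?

Critical path: Protocol→IRB→Recruit→Randomize→Database = 8+7+6+2+1 = 24, so the finish is 24 weeks.
Train finishes as early as 12 and must finish by 17.
Float = 24 − 19 = 5.

5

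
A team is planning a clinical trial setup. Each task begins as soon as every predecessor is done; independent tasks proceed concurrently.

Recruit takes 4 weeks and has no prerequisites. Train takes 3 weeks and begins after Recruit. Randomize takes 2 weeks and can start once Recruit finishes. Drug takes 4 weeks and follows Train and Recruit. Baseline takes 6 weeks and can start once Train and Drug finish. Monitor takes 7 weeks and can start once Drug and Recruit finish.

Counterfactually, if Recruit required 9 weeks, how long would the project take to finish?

The binding path is Recruit→Train→Drug→Monitor = 4+3+4+7 = 18; finish at 18 weeks.
Recruit lies on that path, so at 9 weeks the path becomes 23 weeks.
The critical path is still Recruit→Train→Drug→Monitor; finish is now 23 weeks.

23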